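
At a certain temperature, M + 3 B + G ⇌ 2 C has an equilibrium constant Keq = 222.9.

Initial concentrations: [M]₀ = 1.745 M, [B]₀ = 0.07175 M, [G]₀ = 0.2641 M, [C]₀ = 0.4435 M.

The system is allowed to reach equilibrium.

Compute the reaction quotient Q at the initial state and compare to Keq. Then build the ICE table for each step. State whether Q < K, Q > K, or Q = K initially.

Q₀ = 1155 vs Keq = 222.9 ⇒ Q>K, reverse
Step 1:
                    M           B           G           C
  Initial       1.745     0.07175      0.2641      0.4435
  Change      0.01479     0.04438     0.01479    -0.02959
  Equil          1.76      0.1161      0.2789      0.4139
  solve Keq expr → x = -0.01479; check Q = 222.9

Q₀ = 1155; Q > K (proceeds reverse)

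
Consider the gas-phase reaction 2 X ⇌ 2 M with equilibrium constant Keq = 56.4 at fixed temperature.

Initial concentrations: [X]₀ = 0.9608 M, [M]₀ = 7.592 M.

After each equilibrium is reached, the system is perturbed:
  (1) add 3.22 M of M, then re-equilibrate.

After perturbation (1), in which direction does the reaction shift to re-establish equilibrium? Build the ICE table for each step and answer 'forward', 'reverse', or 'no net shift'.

Direction: reverse

Q₀ = 62.44 vs Keq = 56.4 ⇒ Q>K, reverse
Step 1:
                   X          M
  Initial     0.9608      7.592
  Change     0.04423   -0.04423
  Equil        1.005      7.548
  solve Keq expr → x = -0.02212; check Q = 56.4
Then add 3.22 M of M.
Step 2:
                   X          M
  Initial      1.005      10.77
  Change      0.3784    -0.3784
  Equil        1.383      10.39
  solve Keq expr → x = -0.1892; check Q = 56.4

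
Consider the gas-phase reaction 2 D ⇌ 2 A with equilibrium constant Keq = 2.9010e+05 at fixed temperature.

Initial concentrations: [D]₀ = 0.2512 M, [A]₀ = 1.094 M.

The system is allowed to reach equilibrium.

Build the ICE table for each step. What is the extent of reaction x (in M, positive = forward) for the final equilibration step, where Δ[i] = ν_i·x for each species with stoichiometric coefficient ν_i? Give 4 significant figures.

Q₀ = 18.97 vs Keq = 2.9010e+05 ⇒ Q<K, forward
Step 1:
                  D         A
  I          0.2512     1.094
  C         -0.2487    0.2487
  E        0.002493     1.343
  solve Keq expr → x = 0.1244; check Q = 2.9010e+05

x = 0.1244 M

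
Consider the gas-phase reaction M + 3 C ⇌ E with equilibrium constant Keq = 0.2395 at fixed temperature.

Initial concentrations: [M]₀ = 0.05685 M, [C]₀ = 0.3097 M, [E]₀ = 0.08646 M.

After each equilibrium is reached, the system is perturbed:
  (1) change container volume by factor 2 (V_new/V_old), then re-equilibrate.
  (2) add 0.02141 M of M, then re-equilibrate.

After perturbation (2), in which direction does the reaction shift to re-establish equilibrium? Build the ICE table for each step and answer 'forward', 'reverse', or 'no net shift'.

Direction: forward

Q₀ = 51.2 vs Keq = 0.2395 ⇒ Q>K, reverse
Step 1:
                  M         C         E
  I         0.05685    0.3097   0.08646
  C          0.0809    0.2427   -0.0809
  E          0.1377    0.5524  0.005561
  solve Keq expr → x = -0.0809; check Q = 0.2395
Then change container volume by factor 2 (V_new/V_old).
Step 2:
                  M         C         E
  I         0.06887    0.2762   0.00278
  C        0.002392  0.007176 -0.002392
  E         0.07127    0.2834 3.8840e-04
  solve Keq expr → x = -0.002392; check Q = 0.2395
Then add 0.02141 M of M.
Step 3:
                  M         C         E
  I         0.09268    0.2834 3.8840e-04
  C       -1.1423e-04 -3.4270e-04 1.1423e-04
  E         0.09256     0.283 5.0263e-04
  solve Keq expr → x = 1.1423e-04; check Q = 0.2395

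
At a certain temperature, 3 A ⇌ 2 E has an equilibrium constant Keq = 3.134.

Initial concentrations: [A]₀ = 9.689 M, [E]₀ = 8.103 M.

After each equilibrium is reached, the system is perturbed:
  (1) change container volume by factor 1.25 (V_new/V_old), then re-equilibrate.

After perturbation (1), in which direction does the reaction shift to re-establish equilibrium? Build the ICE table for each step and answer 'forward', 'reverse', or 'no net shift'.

Q₀ = 0.07219 vs Keq = 3.134 ⇒ Q<K, forward
Step 1:
                  A         E
  init        9.689     8.103
  Δ          -6.077     4.051
  eq          3.612     12.15
  solve Keq expr → x = 2.026; check Q = 3.134
Then change container volume by factor 1.25 (V_new/V_old).
Step 2:
                  A         E
  init         2.89     9.723
  Δ          0.1953   -0.1302
  eq          3.085     9.593
  solve Keq expr → x = -0.0651; check Q = 3.134

Direction: reverse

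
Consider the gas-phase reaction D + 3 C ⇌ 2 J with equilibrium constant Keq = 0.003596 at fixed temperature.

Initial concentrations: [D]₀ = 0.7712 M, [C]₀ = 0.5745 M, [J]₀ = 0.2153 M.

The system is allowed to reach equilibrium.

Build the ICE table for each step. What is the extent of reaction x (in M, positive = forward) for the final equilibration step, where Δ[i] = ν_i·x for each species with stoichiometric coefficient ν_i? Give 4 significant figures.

Q₀ = 0.317 vs Keq = 0.003596 ⇒ Q>K, reverse
Step 1:
                    D           C           J
  init         0.7712      0.5745      0.2153
  Δ            0.0865      0.2595      -0.173
  eq           0.8577       0.834      0.0423
  solve Keq expr → x = -0.0865; check Q = 0.003596

x = -0.0865 M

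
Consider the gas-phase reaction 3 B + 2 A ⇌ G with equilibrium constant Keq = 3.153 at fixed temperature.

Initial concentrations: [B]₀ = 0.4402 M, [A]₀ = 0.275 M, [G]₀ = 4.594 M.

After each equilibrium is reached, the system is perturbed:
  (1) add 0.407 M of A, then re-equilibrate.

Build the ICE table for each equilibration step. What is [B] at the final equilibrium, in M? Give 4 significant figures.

Q₀ = 712.2 vs Keq = 3.153 ⇒ Q>K, reverse
Step 1:
                    B           A           G
  Initial      0.4402       0.275       4.594
  Change       0.8235       0.549     -0.2745
  Equil         1.264       0.824        4.32
  solve Keq expr → x = -0.2745; check Q = 3.153
Then add 0.407 M of A.
Step 2:
                    B           A           G
  Initial       1.264       1.231        4.32
  Change        -0.21       -0.14     0.07001
  Equil         1.054       1.091        4.39
  solve Keq expr → x = 0.07001; check Q = 3.153

[B]_eq = 1.054 M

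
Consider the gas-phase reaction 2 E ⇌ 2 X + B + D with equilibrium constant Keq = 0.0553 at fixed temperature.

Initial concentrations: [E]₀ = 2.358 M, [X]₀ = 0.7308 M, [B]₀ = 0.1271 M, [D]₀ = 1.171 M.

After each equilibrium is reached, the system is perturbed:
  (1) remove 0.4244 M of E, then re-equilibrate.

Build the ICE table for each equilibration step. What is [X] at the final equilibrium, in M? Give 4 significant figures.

Q₀ = 0.0143 vs Keq = 0.0553 ⇒ Q<K, forward
Step 1:
                   E          X          B          D
  Initial      2.358     0.7308     0.1271      1.171
  Change     -0.2052     0.2052     0.1026     0.1026
  Equil        2.153      0.936     0.2297      1.274
  solve Keq expr → x = 0.1026; check Q = 0.0553
Then remove 0.4244 M of E.
Step 2:
                   E          X          B          D
  Initial      1.728      0.936     0.2297      1.274
  Change     0.07173   -0.07173   -0.03587   -0.03587
  Equil          1.8     0.8643     0.1938      1.238
  solve Keq expr → x = -0.03587; check Q = 0.0553

[X]_eq = 0.8643 M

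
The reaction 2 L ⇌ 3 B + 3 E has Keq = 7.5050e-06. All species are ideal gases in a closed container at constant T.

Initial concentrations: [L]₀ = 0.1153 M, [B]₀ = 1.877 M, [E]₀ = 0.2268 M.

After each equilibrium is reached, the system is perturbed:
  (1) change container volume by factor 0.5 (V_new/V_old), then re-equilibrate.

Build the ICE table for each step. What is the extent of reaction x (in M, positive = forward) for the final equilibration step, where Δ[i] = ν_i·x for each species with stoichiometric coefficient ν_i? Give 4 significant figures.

x = -0.001945 M

Q₀ = 5.803 vs Keq = 7.5050e-06 ⇒ Q>K, reverse
Step 1:
                    L           B           E
  init         0.1153       1.877      0.2268
  Δ             0.148     -0.2219     -0.2219
  eq           0.2633       1.655    0.004859
  solve Keq expr → x = -0.07398; check Q = 7.5050e-06
Then change container volume by factor 0.5 (V_new/V_old).
Step 2:
                    L           B           E
  init         0.5265        3.31    0.009718
  Δ          0.003891   -0.005836   -0.005836
  eq           0.5304       3.304    0.003883
  solve Keq expr → x = -0.001945; check Q = 7.5050e-06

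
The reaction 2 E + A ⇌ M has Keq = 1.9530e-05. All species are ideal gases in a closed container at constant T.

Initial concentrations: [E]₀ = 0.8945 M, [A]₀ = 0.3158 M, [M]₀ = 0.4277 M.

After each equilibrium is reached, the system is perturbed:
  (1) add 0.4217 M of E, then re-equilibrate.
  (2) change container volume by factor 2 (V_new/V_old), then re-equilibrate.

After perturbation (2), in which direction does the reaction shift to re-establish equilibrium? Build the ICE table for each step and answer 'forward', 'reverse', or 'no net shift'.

Q₀ = 1.693 vs Keq = 1.9530e-05 ⇒ Q>K, reverse
Step 1:
                  E         A         M
  I          0.8945    0.3158    0.4277
  C          0.8553    0.4277   -0.4277
  E            1.75    0.7435 4.4457e-05
  solve Keq expr → x = -0.4277; check Q = 1.9530e-05
Then add 0.4217 M of E.
Step 2:
                  E         A         M
  I           2.172    0.7435 4.4457e-05
  C       -4.8010e-05 -2.4005e-05 2.4005e-05
  E           2.171    0.7434 6.8462e-05
  solve Keq expr → x = 2.4005e-05; check Q = 1.9530e-05
Then change container volume by factor 2 (V_new/V_old).
Step 3:
                  E         A         M
  I           1.086    0.3717 3.4231e-05
  C       5.1344e-05 2.5672e-05 -2.5672e-05
  E           1.086    0.3717 8.5591e-06
  solve Keq expr → x = -2.5672e-05; check Q = 1.9530e-05

Direction: reverse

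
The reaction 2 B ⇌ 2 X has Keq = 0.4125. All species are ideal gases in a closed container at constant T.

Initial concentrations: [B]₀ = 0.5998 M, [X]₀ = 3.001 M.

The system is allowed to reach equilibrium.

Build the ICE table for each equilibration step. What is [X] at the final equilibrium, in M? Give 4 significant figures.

Q₀ = 25.03 vs Keq = 0.4125 ⇒ Q>K, reverse
Step 1:
                   B          X
  Initial     0.5998      3.001
  Change       1.593     -1.593
  Equil        2.193      1.408
  solve Keq expr → x = -0.7964; check Q = 0.4125

[X]_eq = 1.408 M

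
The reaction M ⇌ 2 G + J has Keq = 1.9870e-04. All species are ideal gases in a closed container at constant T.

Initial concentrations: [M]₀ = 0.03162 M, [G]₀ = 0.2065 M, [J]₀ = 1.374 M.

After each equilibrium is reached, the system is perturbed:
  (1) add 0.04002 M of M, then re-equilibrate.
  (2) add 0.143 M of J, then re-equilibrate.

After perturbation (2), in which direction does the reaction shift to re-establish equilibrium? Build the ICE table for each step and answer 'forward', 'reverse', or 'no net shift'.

Q₀ = 1.853 vs Keq = 1.9870e-04 ⇒ Q>K, reverse
Step 1:
                  M         G         J
  init      0.03162    0.2065     1.374
  Δ           0.101    -0.202    -0.101
  eq         0.1326  0.004549     1.273
  solve Keq expr → x = -0.101; check Q = 1.9870e-04
Then add 0.04002 M of M.
Step 2:
                  M         G         J
  init       0.1726  0.004549     1.273
  Δ       -3.1795e-04 6.3590e-04 3.1795e-04
  eq         0.1723  0.005185     1.273
  solve Keq expr → x = 3.1795e-04; check Q = 1.9870e-04
Then add 0.143 M of J.
Step 3:
                  M         G         J
  init       0.1723  0.005185     1.416
  Δ       1.3330e-04 -2.6659e-04 -1.3330e-04
  eq         0.1724  0.004919     1.416
  solve Keq expr → x = -1.3330e-04; check Q = 1.9870e-04

Direction: reverse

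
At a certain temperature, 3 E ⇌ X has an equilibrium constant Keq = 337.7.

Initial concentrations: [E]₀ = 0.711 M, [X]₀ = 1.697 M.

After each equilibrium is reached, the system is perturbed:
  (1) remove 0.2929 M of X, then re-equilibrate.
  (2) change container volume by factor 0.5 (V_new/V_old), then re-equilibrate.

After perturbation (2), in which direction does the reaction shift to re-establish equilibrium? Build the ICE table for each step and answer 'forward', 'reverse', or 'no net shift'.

Q₀ = 4.721 vs Keq = 337.7 ⇒ Q<K, forward
Step 1:
                  E         X
  I           0.711     1.697
  C         -0.5339     0.178
  E          0.1771     1.875
  solve Keq expr → x = 0.178; check Q = 337.7
Then remove 0.2929 M of X.
Step 2:
                  E         X
  I          0.1771     1.582
  C       -0.009634  0.003211
  E          0.1674     1.585
  solve Keq expr → x = 0.003211; check Q = 337.7
Then change container volume by factor 0.5 (V_new/V_old).
Step 3:
                  E         X
  I          0.3349     3.171
  C          -0.123     0.041
  E          0.2119     3.212
  solve Keq expr → x = 0.041; check Q = 337.7

Direction: forward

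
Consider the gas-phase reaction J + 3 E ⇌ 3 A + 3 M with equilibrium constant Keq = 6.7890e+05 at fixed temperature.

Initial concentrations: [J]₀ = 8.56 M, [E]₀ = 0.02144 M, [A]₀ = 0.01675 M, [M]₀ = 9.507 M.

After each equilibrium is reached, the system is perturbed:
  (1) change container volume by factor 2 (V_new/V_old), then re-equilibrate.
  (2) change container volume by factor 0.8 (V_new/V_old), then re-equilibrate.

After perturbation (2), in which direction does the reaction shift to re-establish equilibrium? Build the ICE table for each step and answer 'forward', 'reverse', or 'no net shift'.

Q₀ = 47.87 vs Keq = 6.7890e+05 ⇒ Q<K, forward
Step 1:
                   J          E          A          M
  init          8.56    0.02144    0.01675      9.507
  Δ        -0.006506   -0.01952    0.01952    0.01952
  eq           8.553   0.001922    0.03627      9.527
  solve Keq expr → x = 0.006506; check Q = 6.7890e+05
Then change container volume by factor 2 (V_new/V_old).
Step 2:
                   J          E          A          M
  init         4.277 9.6111e-04    0.01813      4.763
  Δ       -1.1470e-04 -3.4411e-04 3.4411e-04 3.4411e-04
  eq           4.277 6.1700e-04    0.01848      4.764
  solve Keq expr → x = 1.1470e-04; check Q = 6.7890e+05
Then change container volume by factor 0.8 (V_new/V_old).
Step 3:
                   J          E          A          M
  init         5.346 7.7125e-04     0.0231      5.955
  Δ       3.9691e-05 1.1907e-04 -1.1907e-04 -1.1907e-04
  eq           5.346 8.9033e-04    0.02298      5.954
  solve Keq expr → x = -3.9691e-05; check Q = 6.7890e+05

Direction: reverse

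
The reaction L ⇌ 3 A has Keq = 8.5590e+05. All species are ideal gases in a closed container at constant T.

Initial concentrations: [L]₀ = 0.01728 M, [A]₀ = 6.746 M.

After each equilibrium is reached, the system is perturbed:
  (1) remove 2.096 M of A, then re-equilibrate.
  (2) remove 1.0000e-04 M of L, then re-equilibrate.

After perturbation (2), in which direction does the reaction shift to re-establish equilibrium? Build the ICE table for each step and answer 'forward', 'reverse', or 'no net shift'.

Direction: reverse

Q₀ = 1.7766e+04 vs Keq = 8.5590e+05 ⇒ Q<K, forward
Step 1:
                    L           A
  init        0.01728       6.746
  Δ          -0.01691     0.05074
  eq       3.6684e-04       6.797
  solve Keq expr → x = 0.01691; check Q = 8.5590e+05
Then remove 2.096 M of A.
Step 2:
                    L           A
  init     3.6684e-04       4.701
  Δ       -2.4542e-04  7.3627e-04
  eq       1.2142e-04       4.701
  solve Keq expr → x = 2.4542e-04; check Q = 8.5590e+05
Then remove 1.0000e-04 M of L.
Step 3:
                    L           A
  init     2.1417e-05       4.701
  Δ        9.9977e-05 -2.9993e-04
  eq       1.2139e-04       4.701
  solve Keq expr → x = -9.9977e-05; check Q = 8.5590e+05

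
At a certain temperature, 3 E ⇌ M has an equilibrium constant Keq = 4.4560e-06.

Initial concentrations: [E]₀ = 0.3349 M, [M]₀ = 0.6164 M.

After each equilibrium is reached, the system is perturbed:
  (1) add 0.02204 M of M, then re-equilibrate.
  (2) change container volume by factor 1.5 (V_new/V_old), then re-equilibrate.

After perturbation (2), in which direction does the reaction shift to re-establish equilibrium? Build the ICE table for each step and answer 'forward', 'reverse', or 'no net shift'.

Direction: reverse

Q₀ = 16.41 vs Keq = 4.4560e-06 ⇒ Q>K, reverse
Step 1:
                  E         M
  Initial    0.3349    0.6164
  Change      1.849   -0.6164
  Equil       2.184 4.6417e-05
  solve Keq expr → x = -0.6164; check Q = 4.4560e-06
Then add 0.02204 M of M.
Step 2:
                  E         M
  Initial     2.184   0.02209
  Change    0.06611  -0.02204
  Equil        2.25 5.0761e-05
  solve Keq expr → x = -0.02204; check Q = 4.4560e-06
Then change container volume by factor 1.5 (V_new/V_old).
Step 3:
                  E         M
  Initial       1.5 3.3841e-05
  Change  5.6396e-05 -1.8799e-05
  Equil         1.5 1.5042e-05
  solve Keq expr → x = -1.8799e-05; check Q = 4.4560e-06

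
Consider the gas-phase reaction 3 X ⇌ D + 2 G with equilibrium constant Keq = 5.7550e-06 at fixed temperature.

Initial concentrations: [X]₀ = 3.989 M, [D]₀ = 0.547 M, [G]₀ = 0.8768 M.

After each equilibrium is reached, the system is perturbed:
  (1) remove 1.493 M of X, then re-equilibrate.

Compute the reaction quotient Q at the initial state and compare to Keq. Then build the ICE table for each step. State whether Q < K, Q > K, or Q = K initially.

Q₀ = 0.006625; Q > K (proceeds reverse)

Q₀ = 0.006625 vs Keq = 5.7550e-06 ⇒ Q>K, reverse
Step 1:
                   X          D          G
  I            3.989      0.547     0.8768
  C            1.204    -0.4012    -0.8025
  E            5.193     0.1458    0.07435
  solve Keq expr → x = -0.4012; check Q = 5.7550e-06
Then remove 1.493 M of X.
Step 2:
                   X          D          G
  I              3.7     0.1458    0.07435
  C          0.04001   -0.01334   -0.02668
  E             3.74     0.1324    0.04767
  solve Keq expr → x = -0.01334; check Q = 5.7550e-06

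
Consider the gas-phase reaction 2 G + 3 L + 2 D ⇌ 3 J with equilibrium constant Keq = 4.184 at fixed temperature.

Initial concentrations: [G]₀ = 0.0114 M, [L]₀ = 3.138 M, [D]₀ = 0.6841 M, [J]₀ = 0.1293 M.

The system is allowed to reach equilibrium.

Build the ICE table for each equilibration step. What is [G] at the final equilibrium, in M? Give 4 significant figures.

[G]_eq = 0.006557 M

Q₀ = 1.15 vs Keq = 4.184 ⇒ Q<K, forward
Step 1:
                  G         L         D         J
  I          0.0114     3.138    0.6841    0.1293
  C       -0.004843 -0.007264 -0.004843  0.007264
  E        0.006557     3.131    0.6793    0.1366
  solve Keq expr → x = 0.002421; check Q = 4.184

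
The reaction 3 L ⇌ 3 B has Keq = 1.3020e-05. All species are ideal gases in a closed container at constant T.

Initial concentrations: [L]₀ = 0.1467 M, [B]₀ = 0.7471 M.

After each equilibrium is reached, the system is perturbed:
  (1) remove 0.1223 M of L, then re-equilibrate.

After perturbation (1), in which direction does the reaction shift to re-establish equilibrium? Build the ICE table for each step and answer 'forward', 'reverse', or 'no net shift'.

Direction: reverse

Q₀ = 132.1 vs Keq = 1.3020e-05 ⇒ Q>K, reverse
Step 1:
                    L           B
  Initial      0.1467      0.7471
  Change       0.7266     -0.7266
  Equil        0.8733     0.02054
  solve Keq expr → x = -0.2422; check Q = 1.3020e-05
Then remove 0.1223 M of L.
Step 2:
                    L           B
  Initial       0.751     0.02054
  Change     0.002811   -0.002811
  Equil        0.7538     0.01773
  solve Keq expr → x = -9.3701e-04; check Q = 1.3020e-05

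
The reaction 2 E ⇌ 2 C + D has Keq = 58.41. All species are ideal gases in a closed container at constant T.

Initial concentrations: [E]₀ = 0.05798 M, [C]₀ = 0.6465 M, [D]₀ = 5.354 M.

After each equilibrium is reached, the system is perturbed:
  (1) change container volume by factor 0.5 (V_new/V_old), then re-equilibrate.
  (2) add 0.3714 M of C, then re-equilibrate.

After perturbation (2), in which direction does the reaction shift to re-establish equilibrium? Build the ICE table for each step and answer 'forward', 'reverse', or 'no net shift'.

Direction: reverse

Q₀ = 665.7 vs Keq = 58.41 ⇒ Q>K, reverse
Step 1:
                    E           C           D
  I           0.05798      0.6465       5.354
  C            0.1051     -0.1051    -0.05256
  E            0.1631      0.5414       5.301
  solve Keq expr → x = -0.05256; check Q = 58.41
Then change container volume by factor 0.5 (V_new/V_old).
Step 2:
                    E           C           D
  I            0.3262       1.083        10.6
  C           0.09409    -0.09409    -0.04705
  E            0.4203      0.9887       10.56
  solve Keq expr → x = -0.04705; check Q = 58.41
Then add 0.3714 M of C.
Step 3:
                    E           C           D
  I            0.4203        1.36       10.56
  C            0.1098     -0.1098    -0.05491
  E            0.5301        1.25        10.5
  solve Keq expr → x = -0.05491; check Q = 58.41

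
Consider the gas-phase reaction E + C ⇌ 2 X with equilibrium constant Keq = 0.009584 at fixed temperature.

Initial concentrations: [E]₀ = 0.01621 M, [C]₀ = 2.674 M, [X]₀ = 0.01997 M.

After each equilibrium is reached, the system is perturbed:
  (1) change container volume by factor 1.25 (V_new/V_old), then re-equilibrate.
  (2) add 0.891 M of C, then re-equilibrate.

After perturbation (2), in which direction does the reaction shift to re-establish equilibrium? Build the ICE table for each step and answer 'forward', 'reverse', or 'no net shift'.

Direction: forward

Q₀ = 0.009201 vs Keq = 0.009584 ⇒ Q<K, forward
Step 1:
                    E           C           X
  Initial     0.01621       2.674     0.01997
  Change  -1.5639e-04 -1.5639e-04  3.1279e-04
  Equil       0.01605       2.674     0.02028
  solve Keq expr → x = 1.5639e-04; check Q = 0.009584
Then change container volume by factor 1.25 (V_new/V_old).
Step 2:
                    E           C           X
  Initial     0.01284       2.139     0.01623
  Change            0           0           0
  Equil       0.01284       2.139     0.01623
  solve Keq expr → x = 0; check Q = 0.009584
Then add 0.891 M of C.
Step 3:
                    E           C           X
  Initial     0.01284        3.03     0.01623
  Change    -0.001113   -0.001113    0.002227
  Equil       0.01173       3.029     0.01845
  solve Keq expr → x = 0.001113; check Q = 0.009584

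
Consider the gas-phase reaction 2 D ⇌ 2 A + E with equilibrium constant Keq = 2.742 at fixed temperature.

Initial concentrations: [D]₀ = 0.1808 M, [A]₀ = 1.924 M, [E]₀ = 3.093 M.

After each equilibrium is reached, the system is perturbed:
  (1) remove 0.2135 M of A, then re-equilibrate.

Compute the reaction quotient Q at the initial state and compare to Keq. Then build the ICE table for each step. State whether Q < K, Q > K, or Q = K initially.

Q₀ = 350.3 vs Keq = 2.742 ⇒ Q>K, reverse
Step 1:
                    D           A           E
  Initial      0.1808       1.924       3.093
  Change       0.8637     -0.8637     -0.4319
  Equil         1.045        1.06       2.661
  solve Keq expr → x = -0.4319; check Q = 2.742
Then remove 0.2135 M of A.
Step 2:
                    D           A           E
  Initial       1.045      0.8468       2.661
  Change      -0.1015      0.1015     0.05074
  Equil         0.943      0.9483       2.712
  solve Keq expr → x = 0.05074; check Q = 2.742

Q₀ = 350.3; Q > K (proceeds reverse)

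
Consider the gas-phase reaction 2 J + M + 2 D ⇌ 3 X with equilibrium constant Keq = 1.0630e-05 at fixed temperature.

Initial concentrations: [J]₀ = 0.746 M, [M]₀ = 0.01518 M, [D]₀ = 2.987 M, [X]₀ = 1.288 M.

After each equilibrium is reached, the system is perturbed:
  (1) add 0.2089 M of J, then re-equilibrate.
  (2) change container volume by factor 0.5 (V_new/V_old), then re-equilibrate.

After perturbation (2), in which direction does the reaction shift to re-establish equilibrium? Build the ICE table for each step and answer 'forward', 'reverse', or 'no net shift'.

Direction: forward

Q₀ = 28.35 vs Keq = 1.0630e-05 ⇒ Q>K, reverse
Step 1:
                    J           M           D           X
  Initial       0.746     0.01518       2.987       1.288
  Change       0.8223      0.4112      0.8223      -1.234
  Equil         1.568      0.4264       3.809     0.05449
  solve Keq expr → x = -0.4112; check Q = 1.0630e-05
Then add 0.2089 M of J.
Step 2:
                    J           M           D           X
  Initial       1.777      0.4264       3.809     0.05449
  Change    -0.003045   -0.001522   -0.003045    0.004567
  Equil         1.774      0.4248       3.806     0.05905
  solve Keq expr → x = 0.001522; check Q = 1.0630e-05
Then change container volume by factor 0.5 (V_new/V_old).
Step 3:
                    J           M           D           X
  Initial       3.548      0.8497       7.613      0.1181
  Change     -0.04368    -0.02184    -0.04368     0.06552
  Equil         3.505      0.8278       7.569      0.1836
  solve Keq expr → x = 0.02184; check Q = 1.0630e-05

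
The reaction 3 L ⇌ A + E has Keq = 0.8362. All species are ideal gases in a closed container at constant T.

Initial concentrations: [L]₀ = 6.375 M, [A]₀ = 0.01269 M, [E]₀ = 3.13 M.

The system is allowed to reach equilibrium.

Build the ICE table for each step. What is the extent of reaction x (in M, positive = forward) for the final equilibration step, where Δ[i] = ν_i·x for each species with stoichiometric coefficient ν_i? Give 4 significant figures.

Q₀ = 1.5331e-04 vs Keq = 0.8362 ⇒ Q<K, forward
Step 1:
                    L           A           E
  I             6.375     0.01269        3.13
  C             -4.37       1.457       1.457
  E             2.005       1.469       4.587
  solve Keq expr → x = 1.457; check Q = 0.8362

x = 1.457 M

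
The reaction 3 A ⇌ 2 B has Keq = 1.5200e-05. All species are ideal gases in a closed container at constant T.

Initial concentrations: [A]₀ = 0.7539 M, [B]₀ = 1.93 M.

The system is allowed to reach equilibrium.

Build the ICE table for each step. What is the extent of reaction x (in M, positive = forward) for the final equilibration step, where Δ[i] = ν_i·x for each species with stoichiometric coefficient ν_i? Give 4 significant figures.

Q₀ = 8.693 vs Keq = 1.5200e-05 ⇒ Q>K, reverse
Step 1:
                  A         B
  Initial    0.7539      1.93
  Change      2.855    -1.903
  Equil       3.609   0.02673
  solve Keq expr → x = -0.9516; check Q = 1.5200e-05

x = -0.9516 M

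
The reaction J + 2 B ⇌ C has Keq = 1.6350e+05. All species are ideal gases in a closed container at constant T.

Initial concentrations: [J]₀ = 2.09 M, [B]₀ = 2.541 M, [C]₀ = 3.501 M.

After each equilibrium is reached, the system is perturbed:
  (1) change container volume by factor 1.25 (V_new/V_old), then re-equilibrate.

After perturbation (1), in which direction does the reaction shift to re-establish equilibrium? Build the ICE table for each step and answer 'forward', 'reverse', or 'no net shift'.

Q₀ = 0.2594 vs Keq = 1.6350e+05 ⇒ Q<K, forward
Step 1:
                  J         B         C
  I            2.09     2.541     3.501
  C          -1.268    -2.535     1.268
  E          0.8225  0.005955     4.769
  solve Keq expr → x = 1.268; check Q = 1.6350e+05
Then change container volume by factor 1.25 (V_new/V_old).
Step 2:
                  J         B         C
  I           0.658  0.004764     3.815
  C       5.9391e-04  0.001188 -5.9391e-04
  E          0.6586  0.005952     3.814
  solve Keq expr → x = -5.9391e-04; check Q = 1.6350e+05

Direction: reverse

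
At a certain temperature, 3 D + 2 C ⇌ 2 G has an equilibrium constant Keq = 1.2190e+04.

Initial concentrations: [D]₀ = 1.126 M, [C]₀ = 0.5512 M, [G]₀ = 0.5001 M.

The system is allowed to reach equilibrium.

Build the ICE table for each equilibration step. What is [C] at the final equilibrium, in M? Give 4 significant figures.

Q₀ = 0.5766 vs Keq = 1.2190e+04 ⇒ Q<K, forward
Step 1:
                   D          C          G
  Initial      1.126     0.5512     0.5001
  Change     -0.7639    -0.5092     0.5092
  Equil       0.3621    0.04195      1.009
  solve Keq expr → x = 0.2546; check Q = 1.2190e+04

[C]_eq = 0.04195 M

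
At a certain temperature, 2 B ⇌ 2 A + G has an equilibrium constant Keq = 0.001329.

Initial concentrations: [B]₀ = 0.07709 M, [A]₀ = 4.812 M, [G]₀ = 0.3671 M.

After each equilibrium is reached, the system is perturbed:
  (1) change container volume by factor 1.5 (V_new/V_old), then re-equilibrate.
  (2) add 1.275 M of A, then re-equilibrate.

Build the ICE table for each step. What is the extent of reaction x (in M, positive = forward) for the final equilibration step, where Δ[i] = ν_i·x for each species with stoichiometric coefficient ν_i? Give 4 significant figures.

Q₀ = 1430 vs Keq = 0.001329 ⇒ Q>K, reverse
Step 1:
                    B           A           G
  Initial     0.07709       4.812      0.3671
  Change       0.7341     -0.7341      -0.367
  Equil        0.8112       4.078  5.2588e-05
  solve Keq expr → x = -0.367; check Q = 0.001329
Then change container volume by factor 1.5 (V_new/V_old).
Step 2:
                    B           A           G
  Initial      0.5408       2.719  3.5059e-05
  Change  -3.5043e-05  3.5043e-05  1.7521e-05
  Equil        0.5408       2.719  5.2580e-05
  solve Keq expr → x = 1.7521e-05; check Q = 0.001329
Then add 1.275 M of A.
Step 3:
                    B           A           G
  Initial      0.5408       3.994  5.2580e-05
  Change   5.6417e-05 -5.6417e-05 -2.8208e-05
  Equil        0.5408       3.994  2.4372e-05
  solve Keq expr → x = -2.8208e-05; check Q = 0.001329

x = -2.8208e-05 M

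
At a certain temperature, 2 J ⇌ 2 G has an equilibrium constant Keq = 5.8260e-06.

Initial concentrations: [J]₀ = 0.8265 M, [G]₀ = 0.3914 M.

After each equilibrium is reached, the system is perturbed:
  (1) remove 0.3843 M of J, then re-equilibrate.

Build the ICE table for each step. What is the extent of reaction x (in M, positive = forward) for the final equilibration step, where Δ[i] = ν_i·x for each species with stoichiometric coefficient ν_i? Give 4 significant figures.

x = -4.6268e-04 M

Q₀ = 0.2243 vs Keq = 5.8260e-06 ⇒ Q>K, reverse
Step 1:
                    J           G
  init         0.8265      0.3914
  Δ            0.3885     -0.3885
  eq            1.215    0.002933
  solve Keq expr → x = -0.1942; check Q = 5.8260e-06
Then remove 0.3843 M of J.
Step 2:
                    J           G
  init         0.8307    0.002933
  Δ        9.2536e-04 -9.2536e-04
  eq           0.8316    0.002007
  solve Keq expr → x = -4.6268e-04; check Q = 5.8260e-06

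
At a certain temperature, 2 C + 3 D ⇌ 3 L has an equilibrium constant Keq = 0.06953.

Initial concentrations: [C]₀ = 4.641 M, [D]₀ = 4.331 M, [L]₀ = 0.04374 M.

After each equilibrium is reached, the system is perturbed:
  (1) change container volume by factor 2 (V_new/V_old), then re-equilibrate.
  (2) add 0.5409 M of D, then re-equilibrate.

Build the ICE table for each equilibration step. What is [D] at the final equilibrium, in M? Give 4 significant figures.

Q₀ = 4.7824e-08 vs Keq = 0.06953 ⇒ Q<K, forward
Step 1:
                    C           D           L
  I             4.641       4.331     0.04374
  C            -1.359      -2.038       2.038
  E             3.282       2.293       2.082
  solve Keq expr → x = 0.6794; check Q = 0.06953
Then change container volume by factor 2 (V_new/V_old).
Step 2:
                    C           D           L
  I             1.641       1.146       1.041
  C            0.1443      0.2164     -0.2164
  E             1.785       1.363      0.8247
  solve Keq expr → x = -0.07213; check Q = 0.06953
Then add 0.5409 M of D.
Step 3:
                    C           D           L
  I             1.785       1.904      0.8247
  C           -0.1168     -0.1752      0.1752
  E             1.669       1.728      0.9998
  solve Keq expr → x = 0.0584; check Q = 0.06953

[D]_eq = 1.728 M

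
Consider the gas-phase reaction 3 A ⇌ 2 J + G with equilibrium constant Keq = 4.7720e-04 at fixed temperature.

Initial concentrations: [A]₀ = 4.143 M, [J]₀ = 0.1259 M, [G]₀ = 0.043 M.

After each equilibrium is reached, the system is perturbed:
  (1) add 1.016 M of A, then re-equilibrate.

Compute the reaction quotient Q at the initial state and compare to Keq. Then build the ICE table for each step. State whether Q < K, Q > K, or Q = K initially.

Q₀ = 9.5846e-06 vs Keq = 4.7720e-04 ⇒ Q<K, forward
Step 1:
                  A         J         G
  I           4.143    0.1259     0.043
  C         -0.3866    0.2577    0.1289
  E           3.756    0.3836    0.1719
  solve Keq expr → x = 0.1289; check Q = 4.7720e-04
Then add 1.016 M of A.
Step 2:
                  A         J         G
  I           4.772    0.3836    0.1719
  C         -0.1306   0.08708   0.04354
  E           4.642    0.4707    0.2154
  solve Keq expr → x = 0.04354; check Q = 4.7720e-04

Q₀ = 9.5846e-06; Q < K (proceeds forward)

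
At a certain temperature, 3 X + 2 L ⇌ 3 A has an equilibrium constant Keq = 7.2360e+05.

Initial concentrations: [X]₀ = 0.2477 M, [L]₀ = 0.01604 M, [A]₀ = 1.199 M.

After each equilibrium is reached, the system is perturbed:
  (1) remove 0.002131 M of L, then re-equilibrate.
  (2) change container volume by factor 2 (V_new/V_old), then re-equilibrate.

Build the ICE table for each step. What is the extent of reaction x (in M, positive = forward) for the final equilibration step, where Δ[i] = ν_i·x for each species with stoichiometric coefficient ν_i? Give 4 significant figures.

x = -0.00252 M

Q₀ = 4.4083e+05 vs Keq = 7.2360e+05 ⇒ Q<K, forward
Step 1:
                   X          L          A
  init        0.2477    0.01604      1.199
  Δ         -0.00463  -0.003086    0.00463
  eq          0.2431    0.01295      1.204
  solve Keq expr → x = 0.001543; check Q = 7.2360e+05
Then remove 0.002131 M of L.
Step 2:
                   X          L          A
  init        0.2431    0.01082      1.204
  Δ         0.002799   0.001866  -0.002799
  eq          0.2459    0.01269      1.201
  solve Keq expr → x = -9.3302e-04; check Q = 7.2360e+05
Then change container volume by factor 2 (V_new/V_old).
Step 3:
                   X          L          A
  init        0.1229   0.006344     0.6004
  Δ         0.007559    0.00504  -0.007559
  eq          0.1305    0.01138     0.5929
  solve Keq expr → x = -0.00252; check Q = 7.2360e+05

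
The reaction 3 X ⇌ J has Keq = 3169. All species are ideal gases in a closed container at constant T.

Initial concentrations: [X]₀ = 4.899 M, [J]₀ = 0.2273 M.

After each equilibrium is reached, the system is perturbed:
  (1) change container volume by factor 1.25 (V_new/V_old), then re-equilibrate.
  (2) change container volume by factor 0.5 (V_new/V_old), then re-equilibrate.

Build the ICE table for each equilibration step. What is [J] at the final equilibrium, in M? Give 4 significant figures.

[J]_eq = 2.944 M

Q₀ = 0.001933 vs Keq = 3169 ⇒ Q<K, forward
Step 1:
                   X          J
  Initial      4.899     0.2273
  Change      -4.816      1.605
  Equil      0.08331      1.833
  solve Keq expr → x = 1.605; check Q = 3169
Then change container volume by factor 1.25 (V_new/V_old).
Step 2:
                   X          J
  Initial    0.06665      1.466
  Change     0.01063  -0.003543
  Equil      0.07728      1.462
  solve Keq expr → x = -0.003543; check Q = 3169
Then change container volume by factor 0.5 (V_new/V_old).
Step 3:
                   X          J
  Initial     0.1546      2.925
  Change    -0.05698    0.01899
  Equil      0.09757      2.944
  solve Keq expr → x = 0.01899; check Q = 3169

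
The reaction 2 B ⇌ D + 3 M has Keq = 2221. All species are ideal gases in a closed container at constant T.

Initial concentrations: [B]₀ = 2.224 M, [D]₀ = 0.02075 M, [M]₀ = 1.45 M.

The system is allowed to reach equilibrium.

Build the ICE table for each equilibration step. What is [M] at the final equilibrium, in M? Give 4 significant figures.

[M]_eq = 4.48 M

Q₀ = 0.01279 vs Keq = 2221 ⇒ Q<K, forward
Step 1:
                   B          D          M
  I            2.224    0.02075       1.45
  C            -2.02       1.01       3.03
  E           0.2042      1.031       4.48
  solve Keq expr → x = 1.01; check Q = 2221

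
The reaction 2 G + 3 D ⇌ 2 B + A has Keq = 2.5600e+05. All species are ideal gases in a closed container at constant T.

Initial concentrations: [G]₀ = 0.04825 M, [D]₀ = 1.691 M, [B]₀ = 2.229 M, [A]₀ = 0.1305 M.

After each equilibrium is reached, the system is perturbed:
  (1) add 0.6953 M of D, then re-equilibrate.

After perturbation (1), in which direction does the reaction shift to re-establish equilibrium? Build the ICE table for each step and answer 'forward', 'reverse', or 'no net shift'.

Direction: forward

Q₀ = 57.6 vs Keq = 2.5600e+05 ⇒ Q<K, forward
Step 1:
                    G           D           B           A
  I           0.04825       1.691       2.229      0.1305
  C          -0.04739    -0.07109     0.04739      0.0237
  E        8.5690e-04        1.62       2.276      0.1542
  solve Keq expr → x = 0.0237; check Q = 2.5600e+05
Then add 0.6953 M of D.
Step 2:
                    G           D           B           A
  I        8.5690e-04       2.315       2.276      0.1542
  C       -3.5485e-04 -5.3227e-04  3.5485e-04  1.7742e-04
  E        5.0205e-04       2.315       2.277      0.1544
  solve Keq expr → x = 1.7742e-04; check Q = 2.5600e+05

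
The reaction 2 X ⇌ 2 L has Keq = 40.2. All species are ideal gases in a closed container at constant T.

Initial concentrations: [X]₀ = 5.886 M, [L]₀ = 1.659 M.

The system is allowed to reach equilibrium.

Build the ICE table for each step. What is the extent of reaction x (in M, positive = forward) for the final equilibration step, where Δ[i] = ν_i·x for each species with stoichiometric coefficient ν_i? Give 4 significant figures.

x = 2.429 M

Q₀ = 0.07944 vs Keq = 40.2 ⇒ Q<K, forward
Step 1:
                  X         L
  Initial     5.886     1.659
  Change     -4.858     4.858
  Equil       1.028     6.517
  solve Keq expr → x = 2.429; check Q = 40.2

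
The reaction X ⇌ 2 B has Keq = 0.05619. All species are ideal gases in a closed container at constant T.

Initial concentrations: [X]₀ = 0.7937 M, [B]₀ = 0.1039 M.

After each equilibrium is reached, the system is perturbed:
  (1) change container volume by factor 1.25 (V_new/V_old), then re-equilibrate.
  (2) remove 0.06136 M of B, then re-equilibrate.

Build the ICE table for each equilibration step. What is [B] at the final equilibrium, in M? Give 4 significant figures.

Q₀ = 0.0136 vs Keq = 0.05619 ⇒ Q<K, forward
Step 1:
                   X          B
  init        0.7937     0.1039
  Δ         -0.05024     0.1005
  eq          0.7435     0.2044
  solve Keq expr → x = 0.05024; check Q = 0.05619
Then change container volume by factor 1.25 (V_new/V_old).
Step 2:
                   X          B
  init        0.5948     0.1635
  Δ        -0.008959    0.01792
  eq          0.5858     0.1814
  solve Keq expr → x = 0.008959; check Q = 0.05619
Then remove 0.06136 M of B.
Step 3:
                   X          B
  init        0.5858     0.1201
  Δ         -0.02845     0.0569
  eq          0.5574      0.177
  solve Keq expr → x = 0.02845; check Q = 0.05619

[B]_eq = 0.177 M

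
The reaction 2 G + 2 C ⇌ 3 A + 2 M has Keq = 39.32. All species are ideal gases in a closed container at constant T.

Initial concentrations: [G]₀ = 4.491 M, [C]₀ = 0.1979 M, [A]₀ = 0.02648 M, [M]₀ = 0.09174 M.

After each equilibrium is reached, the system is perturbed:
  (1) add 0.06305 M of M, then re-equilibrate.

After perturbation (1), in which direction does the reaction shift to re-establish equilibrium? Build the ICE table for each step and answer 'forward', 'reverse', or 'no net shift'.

Direction: reverse

Q₀ = 1.9783e-07 vs Keq = 39.32 ⇒ Q<K, forward
Step 1:
                   G          C          A          M
  init         4.491     0.1979    0.02648    0.09174
  Δ           -0.196     -0.196     0.2939      0.196
  eq           4.295   0.001938     0.3204     0.2877
  solve Keq expr → x = 0.09798; check Q = 39.32
Then add 0.06305 M of M.
Step 2:
                   G          C          A          M
  init         4.295   0.001938     0.3204     0.3508
  Δ       4.1473e-04 4.1473e-04 -6.2209e-04 -4.1473e-04
  eq           4.295   0.002352     0.3198     0.3503
  solve Keq expr → x = -2.0736e-04; check Q = 39.32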